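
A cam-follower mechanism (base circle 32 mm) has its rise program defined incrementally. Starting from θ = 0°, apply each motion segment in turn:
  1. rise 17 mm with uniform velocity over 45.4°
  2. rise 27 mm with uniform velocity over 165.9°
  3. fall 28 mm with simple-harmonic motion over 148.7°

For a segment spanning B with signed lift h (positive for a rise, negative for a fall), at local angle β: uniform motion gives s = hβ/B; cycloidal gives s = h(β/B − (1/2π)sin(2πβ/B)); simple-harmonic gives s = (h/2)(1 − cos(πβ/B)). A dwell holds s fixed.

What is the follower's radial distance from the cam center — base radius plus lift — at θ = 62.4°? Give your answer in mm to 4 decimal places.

seg 1 [0°–45.4°] uniform, h=17: full span → s += 17 → s = 17.0000
seg 2 [45.4°–211.3°] uniform, h=27: θ=62.4° here. β=17, B=165.9. 27·17/165.9 = 2.7667 → s = 19.7667
radial distance = base radius + s = 32 + 19.7667 = 51.7667

51.7667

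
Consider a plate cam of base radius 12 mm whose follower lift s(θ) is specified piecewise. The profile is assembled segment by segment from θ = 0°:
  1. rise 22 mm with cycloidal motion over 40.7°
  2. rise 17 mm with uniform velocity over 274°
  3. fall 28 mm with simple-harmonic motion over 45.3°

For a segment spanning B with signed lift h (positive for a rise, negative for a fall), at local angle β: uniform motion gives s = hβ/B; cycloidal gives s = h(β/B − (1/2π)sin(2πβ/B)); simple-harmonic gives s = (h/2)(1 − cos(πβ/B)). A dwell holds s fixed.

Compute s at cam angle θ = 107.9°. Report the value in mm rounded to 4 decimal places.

seg 1 [0°–40.7°] cycloidal, h=22: full span → s += 22 → s = 22.0000
seg 2 [40.7°–314.7°] uniform, h=17: θ=107.9° here. β=67.2, B=274. 17·67.2/274 = 4.1693 → s = 26.1693

26.1693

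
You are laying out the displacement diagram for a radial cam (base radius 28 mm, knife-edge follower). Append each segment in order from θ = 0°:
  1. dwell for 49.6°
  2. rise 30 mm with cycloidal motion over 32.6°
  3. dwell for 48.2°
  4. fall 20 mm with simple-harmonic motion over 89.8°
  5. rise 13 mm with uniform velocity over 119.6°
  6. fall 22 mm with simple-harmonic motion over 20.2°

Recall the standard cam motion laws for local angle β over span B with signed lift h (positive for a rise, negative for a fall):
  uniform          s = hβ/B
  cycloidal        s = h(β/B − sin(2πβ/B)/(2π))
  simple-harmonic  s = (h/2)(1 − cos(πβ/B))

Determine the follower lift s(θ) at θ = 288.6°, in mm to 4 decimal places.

seg 1 [0°–49.6°] dwell: s stays 0.0000
seg 2 [49.6°–82.2°] cycloidal, h=30: full span → s += 30 → s = 30.0000
seg 3 [82.2°–130.4°] dwell: s stays 30.0000
seg 4 [130.4°–220.2°] simple-harmonic, h=-20: full span → s += -20 → s = 10.0000
seg 5 [220.2°–339.8°] uniform, h=13: θ=288.6° here. β=68.4, B=119.6. 13·68.4/119.6 = 7.4348 → s = 17.4348

17.4348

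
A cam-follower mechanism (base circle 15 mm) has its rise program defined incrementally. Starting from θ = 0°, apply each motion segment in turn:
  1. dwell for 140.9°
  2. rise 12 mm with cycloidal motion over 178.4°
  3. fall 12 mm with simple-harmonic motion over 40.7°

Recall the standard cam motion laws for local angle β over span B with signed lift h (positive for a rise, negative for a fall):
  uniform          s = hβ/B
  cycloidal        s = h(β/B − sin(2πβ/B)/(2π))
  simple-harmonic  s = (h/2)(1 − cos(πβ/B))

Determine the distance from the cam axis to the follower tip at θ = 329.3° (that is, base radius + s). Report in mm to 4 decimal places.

seg 1 [0°–140.9°] dwell: s stays 0.0000
seg 2 [140.9°–319.3°] cycloidal, h=12: full span → s += 12 → s = 12.0000
seg 3 [319.3°–360°] simple-harmonic, h=-12: θ=329.3° here. β=10, B=40.7. -12/2·(1 − cos(π·0.2457)) = -1.7004 → s = 10.2996
radial distance = base radius + s = 15 + 10.2996 = 25.2996

25.2996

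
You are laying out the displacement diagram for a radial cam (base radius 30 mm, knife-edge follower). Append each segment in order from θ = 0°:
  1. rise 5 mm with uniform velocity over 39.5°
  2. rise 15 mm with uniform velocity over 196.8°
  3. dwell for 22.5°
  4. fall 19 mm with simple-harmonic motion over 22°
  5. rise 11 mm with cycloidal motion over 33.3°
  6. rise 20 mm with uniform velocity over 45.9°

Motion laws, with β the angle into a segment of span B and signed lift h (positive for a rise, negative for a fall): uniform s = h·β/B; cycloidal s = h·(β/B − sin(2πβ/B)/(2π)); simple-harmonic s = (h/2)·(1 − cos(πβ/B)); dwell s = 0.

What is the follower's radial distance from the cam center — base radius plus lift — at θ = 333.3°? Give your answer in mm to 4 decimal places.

seg 1 [0°–39.5°] uniform, h=5: full span → s += 5 → s = 5.0000
seg 2 [39.5°–236.3°] uniform, h=15: full span → s += 15 → s = 20.0000
seg 3 [236.3°–258.8°] dwell: s stays 20.0000
seg 4 [258.8°–280.8°] simple-harmonic, h=-19: full span → s += -19 → s = 1.0000
seg 5 [280.8°–314.1°] cycloidal, h=11: full span → s += 11 → s = 12.0000
seg 6 [314.1°–360°] uniform, h=20: θ=333.3° here. β=19.2, B=45.9. 20·19.2/45.9 = 8.3660 → s = 20.3660
radial distance = base radius + s = 30 + 20.3660 = 50.3660

50.3660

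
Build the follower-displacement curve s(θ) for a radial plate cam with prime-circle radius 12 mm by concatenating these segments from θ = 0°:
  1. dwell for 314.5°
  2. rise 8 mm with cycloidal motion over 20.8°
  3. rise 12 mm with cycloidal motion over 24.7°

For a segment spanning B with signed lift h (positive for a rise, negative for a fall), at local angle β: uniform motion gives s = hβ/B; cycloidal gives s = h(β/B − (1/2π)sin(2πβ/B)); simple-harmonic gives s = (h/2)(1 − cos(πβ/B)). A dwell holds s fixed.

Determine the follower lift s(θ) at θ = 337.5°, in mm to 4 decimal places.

seg 1 [0°–314.5°] dwell: s stays 0.0000
seg 2 [314.5°–335.3°] cycloidal, h=8: full span → s += 8 → s = 8.0000
seg 3 [335.3°–360°] cycloidal, h=12: θ=337.5° here. β=2.2, B=24.7. 12·(0.0891 − sin(2π·0.0891)/(2π)) = 0.0549 → s = 8.0549

8.0549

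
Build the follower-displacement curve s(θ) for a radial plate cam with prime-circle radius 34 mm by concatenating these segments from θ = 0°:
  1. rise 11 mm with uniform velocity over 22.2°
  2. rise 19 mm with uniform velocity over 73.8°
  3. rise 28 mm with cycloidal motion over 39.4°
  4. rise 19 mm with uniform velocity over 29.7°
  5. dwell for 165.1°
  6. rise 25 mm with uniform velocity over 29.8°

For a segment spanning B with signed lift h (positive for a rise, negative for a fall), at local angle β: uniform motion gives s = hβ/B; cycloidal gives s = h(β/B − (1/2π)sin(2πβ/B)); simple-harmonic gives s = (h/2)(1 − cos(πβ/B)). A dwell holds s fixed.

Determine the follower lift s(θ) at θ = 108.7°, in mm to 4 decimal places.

seg 1 [0°–22.2°] uniform, h=11: full span → s += 11 → s = 11.0000
seg 2 [22.2°–96°] uniform, h=19: full span → s += 19 → s = 30.0000
seg 3 [96°–135.4°] cycloidal, h=28: θ=108.7° here. β=12.7, B=39.4. 28·(0.3223 − sin(2π·0.3223)/(2π)) = 5.0214 → s = 35.0214

35.0214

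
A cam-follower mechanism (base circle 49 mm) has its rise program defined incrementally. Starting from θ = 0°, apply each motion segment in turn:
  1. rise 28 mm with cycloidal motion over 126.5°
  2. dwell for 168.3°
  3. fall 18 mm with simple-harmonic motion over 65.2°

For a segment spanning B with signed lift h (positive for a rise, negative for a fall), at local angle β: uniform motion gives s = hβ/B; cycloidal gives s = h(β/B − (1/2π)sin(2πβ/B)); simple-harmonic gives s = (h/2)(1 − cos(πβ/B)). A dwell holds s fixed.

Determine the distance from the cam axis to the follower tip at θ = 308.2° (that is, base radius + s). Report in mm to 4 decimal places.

seg 1 [0°–126.5°] cycloidal, h=28: full span → s += 28 → s = 28.0000
seg 2 [126.5°–294.8°] dwell: s stays 28.0000
seg 3 [294.8°–360°] simple-harmonic, h=-18: θ=308.2° here. β=13.4, B=65.2. -18/2·(1 − cos(π·0.2055)) = -1.8117 → s = 26.1883
radial distance = base radius + s = 49 + 26.1883 = 75.1883

75.1883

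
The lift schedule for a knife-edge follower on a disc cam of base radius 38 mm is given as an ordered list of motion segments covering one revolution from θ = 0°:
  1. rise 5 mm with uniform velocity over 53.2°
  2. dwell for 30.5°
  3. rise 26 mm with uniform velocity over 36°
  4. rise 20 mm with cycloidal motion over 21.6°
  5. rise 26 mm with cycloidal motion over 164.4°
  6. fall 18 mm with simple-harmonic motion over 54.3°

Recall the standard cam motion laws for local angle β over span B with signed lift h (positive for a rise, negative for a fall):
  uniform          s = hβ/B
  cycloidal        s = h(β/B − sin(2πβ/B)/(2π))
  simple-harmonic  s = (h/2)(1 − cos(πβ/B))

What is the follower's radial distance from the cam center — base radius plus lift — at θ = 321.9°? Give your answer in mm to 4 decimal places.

seg 1 [0°–53.2°] uniform, h=5: full span → s += 5 → s = 5.0000
seg 2 [53.2°–83.7°] dwell: s stays 5.0000
seg 3 [83.7°–119.7°] uniform, h=26: full span → s += 26 → s = 31.0000
seg 4 [119.7°–141.3°] cycloidal, h=20: full span → s += 20 → s = 51.0000
seg 5 [141.3°–305.7°] cycloidal, h=26: full span → s += 26 → s = 77.0000
seg 6 [305.7°–360°] simple-harmonic, h=-18: θ=321.9° here. β=16.2, B=54.3. -18/2·(1 − cos(π·0.2983)) = -3.6721 → s = 73.3279
radial distance = base radius + s = 38 + 73.3279 = 111.3279

111.3279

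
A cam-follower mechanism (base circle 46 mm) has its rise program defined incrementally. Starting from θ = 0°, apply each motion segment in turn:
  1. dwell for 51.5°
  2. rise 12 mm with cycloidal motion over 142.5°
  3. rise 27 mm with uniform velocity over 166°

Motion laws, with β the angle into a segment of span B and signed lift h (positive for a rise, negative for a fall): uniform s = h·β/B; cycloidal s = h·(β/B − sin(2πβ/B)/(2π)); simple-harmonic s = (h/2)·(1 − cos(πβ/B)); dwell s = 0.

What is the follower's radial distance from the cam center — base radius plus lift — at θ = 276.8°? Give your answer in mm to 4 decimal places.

seg 1 [0°–51.5°] dwell: s stays 0.0000
seg 2 [51.5°–194°] cycloidal, h=12: full span → s += 12 → s = 12.0000
seg 3 [194°–360°] uniform, h=27: θ=276.8° here. β=82.8, B=166. 27·82.8/166 = 13.4675 → s = 25.4675
radial distance = base radius + s = 46 + 25.4675 = 71.4675

71.4675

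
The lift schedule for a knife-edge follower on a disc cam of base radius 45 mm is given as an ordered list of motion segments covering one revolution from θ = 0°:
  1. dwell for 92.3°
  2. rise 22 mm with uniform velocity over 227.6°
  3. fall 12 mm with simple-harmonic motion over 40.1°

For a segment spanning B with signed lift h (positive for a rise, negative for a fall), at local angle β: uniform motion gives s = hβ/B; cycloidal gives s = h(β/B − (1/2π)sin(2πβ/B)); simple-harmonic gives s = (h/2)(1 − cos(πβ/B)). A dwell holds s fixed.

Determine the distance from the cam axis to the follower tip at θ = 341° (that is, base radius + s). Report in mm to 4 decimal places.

seg 1 [0°–92.3°] dwell: s stays 0.0000
seg 2 [92.3°–319.9°] uniform, h=22: full span → s += 22 → s = 22.0000
seg 3 [319.9°–360°] simple-harmonic, h=-12: θ=341° here. β=21.1, B=40.1. -12/2·(1 − cos(π·0.5262)) = -6.4930 → s = 15.5070
radial distance = base radius + s = 45 + 15.5070 = 60.5070

60.5070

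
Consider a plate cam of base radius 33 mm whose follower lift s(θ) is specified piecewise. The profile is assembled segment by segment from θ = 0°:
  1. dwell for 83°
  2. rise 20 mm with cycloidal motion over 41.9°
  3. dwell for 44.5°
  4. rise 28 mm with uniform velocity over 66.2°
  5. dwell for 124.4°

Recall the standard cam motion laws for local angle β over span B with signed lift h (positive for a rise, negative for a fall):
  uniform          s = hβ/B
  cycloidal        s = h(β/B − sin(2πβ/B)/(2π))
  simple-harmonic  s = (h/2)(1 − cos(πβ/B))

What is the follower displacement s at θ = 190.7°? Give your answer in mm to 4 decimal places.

seg 1 [0°–83°] dwell: s stays 0.0000
seg 2 [83°–124.9°] cycloidal, h=20: full span → s += 20 → s = 20.0000
seg 3 [124.9°–169.4°] dwell: s stays 20.0000
seg 4 [169.4°–235.6°] uniform, h=28: θ=190.7° here. β=21.3, B=66.2. 28·21.3/66.2 = 9.0091 → s = 29.0091

29.0091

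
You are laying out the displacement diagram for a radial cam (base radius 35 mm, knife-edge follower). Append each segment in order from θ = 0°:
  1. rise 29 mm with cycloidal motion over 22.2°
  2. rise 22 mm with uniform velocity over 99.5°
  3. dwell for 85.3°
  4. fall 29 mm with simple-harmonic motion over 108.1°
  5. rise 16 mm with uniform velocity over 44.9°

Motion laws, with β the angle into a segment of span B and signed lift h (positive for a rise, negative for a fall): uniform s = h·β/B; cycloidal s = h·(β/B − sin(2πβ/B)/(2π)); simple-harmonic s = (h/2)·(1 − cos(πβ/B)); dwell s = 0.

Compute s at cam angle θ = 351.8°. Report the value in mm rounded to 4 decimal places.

seg 1 [0°–22.2°] cycloidal, h=29: full span → s += 29 → s = 29.0000
seg 2 [22.2°–121.7°] uniform, h=22: full span → s += 22 → s = 51.0000
seg 3 [121.7°–207°] dwell: s stays 51.0000
seg 4 [207°–315.1°] simple-harmonic, h=-29: full span → s += -29 → s = 22.0000
seg 5 [315.1°–360°] uniform, h=16: θ=351.8° here. β=36.7, B=44.9. 16·36.7/44.9 = 13.0780 → s = 35.0780

35.0780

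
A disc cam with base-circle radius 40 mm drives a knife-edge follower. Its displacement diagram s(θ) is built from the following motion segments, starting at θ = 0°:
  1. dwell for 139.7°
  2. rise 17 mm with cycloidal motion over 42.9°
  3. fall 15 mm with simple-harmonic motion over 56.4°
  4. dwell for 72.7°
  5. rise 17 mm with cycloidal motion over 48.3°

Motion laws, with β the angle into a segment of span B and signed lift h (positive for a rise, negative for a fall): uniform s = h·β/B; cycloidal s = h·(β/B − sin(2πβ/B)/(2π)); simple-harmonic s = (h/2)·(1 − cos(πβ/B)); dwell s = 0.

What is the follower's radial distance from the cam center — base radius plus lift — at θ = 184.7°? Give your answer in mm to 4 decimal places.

seg 1 [0°–139.7°] dwell: s stays 0.0000
seg 2 [139.7°–182.6°] cycloidal, h=17: full span → s += 17 → s = 17.0000
seg 3 [182.6°–239°] simple-harmonic, h=-15: θ=184.7° here. β=2.1, B=56.4. -15/2·(1 − cos(π·0.0372)) = -0.0513 → s = 16.9487
radial distance = base radius + s = 40 + 16.9487 = 56.9487

56.9487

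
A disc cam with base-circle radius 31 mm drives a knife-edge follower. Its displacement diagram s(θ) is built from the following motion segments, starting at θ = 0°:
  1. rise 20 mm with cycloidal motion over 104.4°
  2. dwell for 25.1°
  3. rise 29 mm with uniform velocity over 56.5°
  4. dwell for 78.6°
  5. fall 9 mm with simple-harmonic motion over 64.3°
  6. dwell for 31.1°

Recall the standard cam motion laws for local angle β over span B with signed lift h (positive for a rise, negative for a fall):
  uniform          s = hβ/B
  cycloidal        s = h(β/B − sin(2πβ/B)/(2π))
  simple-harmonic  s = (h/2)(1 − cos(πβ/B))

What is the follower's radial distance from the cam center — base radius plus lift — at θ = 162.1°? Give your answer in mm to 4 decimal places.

seg 1 [0°–104.4°] cycloidal, h=20: full span → s += 20 → s = 20.0000
seg 2 [104.4°–129.5°] dwell: s stays 20.0000
seg 3 [129.5°–186°] uniform, h=29: θ=162.1° here. β=32.6, B=56.5. 29·32.6/56.5 = 16.7327 → s = 36.7327
radial distance = base radius + s = 31 + 36.7327 = 67.7327

67.7327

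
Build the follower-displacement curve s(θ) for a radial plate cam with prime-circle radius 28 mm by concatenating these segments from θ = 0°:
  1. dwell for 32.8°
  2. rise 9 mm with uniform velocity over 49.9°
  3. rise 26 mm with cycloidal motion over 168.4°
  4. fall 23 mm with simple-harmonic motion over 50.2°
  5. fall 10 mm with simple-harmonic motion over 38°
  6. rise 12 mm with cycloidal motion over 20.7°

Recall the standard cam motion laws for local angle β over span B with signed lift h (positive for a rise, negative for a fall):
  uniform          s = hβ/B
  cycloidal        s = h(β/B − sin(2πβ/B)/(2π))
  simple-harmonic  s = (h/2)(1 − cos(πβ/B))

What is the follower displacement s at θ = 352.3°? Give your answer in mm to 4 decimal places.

seg 1 [0°–32.8°] dwell: s stays 0.0000
seg 2 [32.8°–82.7°] uniform, h=9: full span → s += 9 → s = 9.0000
seg 3 [82.7°–251.1°] cycloidal, h=26: full span → s += 26 → s = 35.0000
seg 4 [251.1°–301.3°] simple-harmonic, h=-23: full span → s += -23 → s = 12.0000
seg 5 [301.3°–339.3°] simple-harmonic, h=-10: full span → s += -10 → s = 2.0000
seg 6 [339.3°–360°] cycloidal, h=12: θ=352.3° here. β=13, B=20.7. 12·(0.6280 − sin(2π·0.6280)/(2π)) = 8.9121 → s = 10.9121

10.9121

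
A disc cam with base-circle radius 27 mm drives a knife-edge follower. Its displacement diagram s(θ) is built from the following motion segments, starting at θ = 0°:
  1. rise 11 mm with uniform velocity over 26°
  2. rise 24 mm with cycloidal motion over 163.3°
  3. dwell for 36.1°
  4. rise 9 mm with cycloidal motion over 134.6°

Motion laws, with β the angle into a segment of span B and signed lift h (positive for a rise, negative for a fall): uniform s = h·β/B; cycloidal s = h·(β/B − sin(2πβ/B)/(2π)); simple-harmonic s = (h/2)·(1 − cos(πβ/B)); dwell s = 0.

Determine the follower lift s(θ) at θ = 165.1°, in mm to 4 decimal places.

seg 1 [0°–26°] uniform, h=11: full span → s += 11 → s = 11.0000
seg 2 [26°–189.3°] cycloidal, h=24: θ=165.1° here. β=139.1, B=163.3. 24·(0.8518 − sin(2π·0.8518)/(2π)) = 23.5079 → s = 34.5079

34.5079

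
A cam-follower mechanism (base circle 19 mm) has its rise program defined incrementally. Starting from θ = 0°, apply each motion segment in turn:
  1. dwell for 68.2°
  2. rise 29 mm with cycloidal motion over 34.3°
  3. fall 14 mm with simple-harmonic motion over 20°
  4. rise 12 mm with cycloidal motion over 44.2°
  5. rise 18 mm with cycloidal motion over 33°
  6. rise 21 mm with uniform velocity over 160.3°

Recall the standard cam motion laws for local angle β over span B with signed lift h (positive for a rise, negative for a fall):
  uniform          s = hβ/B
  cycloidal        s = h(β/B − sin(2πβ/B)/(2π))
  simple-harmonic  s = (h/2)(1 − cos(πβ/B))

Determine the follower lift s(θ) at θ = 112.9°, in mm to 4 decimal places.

seg 1 [0°–68.2°] dwell: s stays 0.0000
seg 2 [68.2°–102.5°] cycloidal, h=29: full span → s += 29 → s = 29.0000
seg 3 [102.5°–122.5°] simple-harmonic, h=-14: θ=112.9° here. β=10.4, B=20. -14/2·(1 − cos(π·0.5200)) = -7.4395 → s = 21.5605

21.5605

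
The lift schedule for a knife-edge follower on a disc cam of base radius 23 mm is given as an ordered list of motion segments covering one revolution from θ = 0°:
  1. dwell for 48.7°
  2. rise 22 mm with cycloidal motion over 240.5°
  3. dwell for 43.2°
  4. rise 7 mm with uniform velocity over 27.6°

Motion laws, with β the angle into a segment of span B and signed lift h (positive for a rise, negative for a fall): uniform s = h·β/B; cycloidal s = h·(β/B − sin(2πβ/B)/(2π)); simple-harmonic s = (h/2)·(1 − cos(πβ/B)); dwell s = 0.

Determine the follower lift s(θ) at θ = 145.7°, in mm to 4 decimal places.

seg 1 [0°–48.7°] dwell: s stays 0.0000
seg 2 [48.7°–289.2°] cycloidal, h=22: θ=145.7° here. β=97, B=240.5. 22·(0.4033 − sin(2π·0.4033)/(2π)) = 6.8748 → s = 6.8748

6.8748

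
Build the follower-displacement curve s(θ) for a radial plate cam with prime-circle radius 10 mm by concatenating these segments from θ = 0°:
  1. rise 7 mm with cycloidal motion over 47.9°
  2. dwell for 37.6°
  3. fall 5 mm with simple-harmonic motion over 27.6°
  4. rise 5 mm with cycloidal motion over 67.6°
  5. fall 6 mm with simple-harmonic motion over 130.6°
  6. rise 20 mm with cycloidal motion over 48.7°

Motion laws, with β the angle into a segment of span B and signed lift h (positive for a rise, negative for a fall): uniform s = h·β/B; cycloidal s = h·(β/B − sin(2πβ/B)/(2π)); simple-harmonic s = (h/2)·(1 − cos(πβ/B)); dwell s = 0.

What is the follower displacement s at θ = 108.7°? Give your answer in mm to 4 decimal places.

seg 1 [0°–47.9°] cycloidal, h=7: full span → s += 7 → s = 7.0000
seg 2 [47.9°–85.5°] dwell: s stays 7.0000
seg 3 [85.5°–113.1°] simple-harmonic, h=-5: θ=108.7° here. β=23.2, B=27.6. -5/2·(1 − cos(π·0.8406)) = -4.6930 → s = 2.3070

2.3070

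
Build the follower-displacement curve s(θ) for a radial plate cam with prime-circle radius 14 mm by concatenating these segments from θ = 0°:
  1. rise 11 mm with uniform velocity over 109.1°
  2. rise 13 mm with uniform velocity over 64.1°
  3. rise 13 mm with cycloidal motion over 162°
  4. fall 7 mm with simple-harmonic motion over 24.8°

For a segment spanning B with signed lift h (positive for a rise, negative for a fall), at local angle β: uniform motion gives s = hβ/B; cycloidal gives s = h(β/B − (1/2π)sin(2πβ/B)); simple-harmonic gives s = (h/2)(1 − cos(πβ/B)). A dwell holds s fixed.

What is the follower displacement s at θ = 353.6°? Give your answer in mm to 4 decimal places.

seg 1 [0°–109.1°] uniform, h=11: full span → s += 11 → s = 11.0000
seg 2 [109.1°–173.2°] uniform, h=13: full span → s += 13 → s = 24.0000
seg 3 [173.2°–335.2°] cycloidal, h=13: full span → s += 13 → s = 37.0000
seg 4 [335.2°–360°] simple-harmonic, h=-7: θ=353.6° here. β=18.4, B=24.8. -7/2·(1 − cos(π·0.7419)) = -5.9114 → s = 31.0886

31.0886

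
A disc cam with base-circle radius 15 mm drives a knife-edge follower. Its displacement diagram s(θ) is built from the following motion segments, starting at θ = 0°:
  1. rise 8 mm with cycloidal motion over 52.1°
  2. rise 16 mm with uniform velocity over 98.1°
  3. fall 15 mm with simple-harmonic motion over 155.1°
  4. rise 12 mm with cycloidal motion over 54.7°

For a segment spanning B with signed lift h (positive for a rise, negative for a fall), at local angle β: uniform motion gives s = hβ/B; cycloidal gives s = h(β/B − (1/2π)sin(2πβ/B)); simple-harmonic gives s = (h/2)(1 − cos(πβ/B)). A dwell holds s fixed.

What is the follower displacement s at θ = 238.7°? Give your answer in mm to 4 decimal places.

seg 1 [0°–52.1°] cycloidal, h=8: full span → s += 8 → s = 8.0000
seg 2 [52.1°–150.2°] uniform, h=16: full span → s += 16 → s = 24.0000
seg 3 [150.2°–305.3°] simple-harmonic, h=-15: θ=238.7° here. β=88.5, B=155.1. -15/2·(1 − cos(π·0.5706)) = -9.1499 → s = 14.8501

14.8501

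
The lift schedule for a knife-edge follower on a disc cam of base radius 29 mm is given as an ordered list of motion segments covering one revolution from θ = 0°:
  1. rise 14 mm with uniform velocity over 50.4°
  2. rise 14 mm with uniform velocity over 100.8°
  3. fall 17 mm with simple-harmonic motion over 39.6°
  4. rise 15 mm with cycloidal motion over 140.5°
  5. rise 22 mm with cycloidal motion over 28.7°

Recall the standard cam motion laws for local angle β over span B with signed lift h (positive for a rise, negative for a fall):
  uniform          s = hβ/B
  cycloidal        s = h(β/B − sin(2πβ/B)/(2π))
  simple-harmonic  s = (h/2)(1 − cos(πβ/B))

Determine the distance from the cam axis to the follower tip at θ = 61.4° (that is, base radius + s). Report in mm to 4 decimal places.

seg 1 [0°–50.4°] uniform, h=14: full span → s += 14 → s = 14.0000
seg 2 [50.4°–151.2°] uniform, h=14: θ=61.4° here. β=11, B=100.8. 14·11/100.8 = 1.5278 → s = 15.5278
radial distance = base radius + s = 29 + 15.5278 = 44.5278

44.5278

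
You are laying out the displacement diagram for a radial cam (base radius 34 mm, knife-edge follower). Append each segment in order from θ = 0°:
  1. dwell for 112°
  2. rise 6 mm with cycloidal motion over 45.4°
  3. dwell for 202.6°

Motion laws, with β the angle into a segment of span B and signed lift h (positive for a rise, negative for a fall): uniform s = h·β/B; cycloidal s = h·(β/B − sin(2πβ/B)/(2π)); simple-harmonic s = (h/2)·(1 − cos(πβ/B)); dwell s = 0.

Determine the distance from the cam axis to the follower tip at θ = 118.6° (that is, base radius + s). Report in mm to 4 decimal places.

seg 1 [0°–112°] dwell: s stays 0.0000
seg 2 [112°–157.4°] cycloidal, h=6: θ=118.6° here. β=6.6, B=45.4. 6·(0.1454 − sin(2π·0.1454)/(2π)) = 0.1163 → s = 0.1163
radial distance = base radius + s = 34 + 0.1163 = 34.1163

34.1163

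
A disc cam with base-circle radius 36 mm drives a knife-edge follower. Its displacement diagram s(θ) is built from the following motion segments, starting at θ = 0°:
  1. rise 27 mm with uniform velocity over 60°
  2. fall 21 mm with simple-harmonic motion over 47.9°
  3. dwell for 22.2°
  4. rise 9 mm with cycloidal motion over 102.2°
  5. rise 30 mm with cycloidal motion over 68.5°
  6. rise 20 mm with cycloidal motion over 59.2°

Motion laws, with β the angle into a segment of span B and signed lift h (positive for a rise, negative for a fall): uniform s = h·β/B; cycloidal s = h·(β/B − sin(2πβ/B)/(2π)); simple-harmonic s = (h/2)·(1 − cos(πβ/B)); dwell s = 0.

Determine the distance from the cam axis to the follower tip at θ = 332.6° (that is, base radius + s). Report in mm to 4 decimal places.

seg 1 [0°–60°] uniform, h=27: full span → s += 27 → s = 27.0000
seg 2 [60°–107.9°] simple-harmonic, h=-21: full span → s += -21 → s = 6.0000
seg 3 [107.9°–130.1°] dwell: s stays 6.0000
seg 4 [130.1°–232.3°] cycloidal, h=9: full span → s += 9 → s = 15.0000
seg 5 [232.3°–300.8°] cycloidal, h=30: full span → s += 30 → s = 45.0000
seg 6 [300.8°–360°] cycloidal, h=20: θ=332.6° here. β=31.8, B=59.2. 20·(0.5372 − sin(2π·0.5372)/(2π)) = 11.4798 → s = 56.4798
radial distance = base radius + s = 36 + 56.4798 = 92.4798

92.4798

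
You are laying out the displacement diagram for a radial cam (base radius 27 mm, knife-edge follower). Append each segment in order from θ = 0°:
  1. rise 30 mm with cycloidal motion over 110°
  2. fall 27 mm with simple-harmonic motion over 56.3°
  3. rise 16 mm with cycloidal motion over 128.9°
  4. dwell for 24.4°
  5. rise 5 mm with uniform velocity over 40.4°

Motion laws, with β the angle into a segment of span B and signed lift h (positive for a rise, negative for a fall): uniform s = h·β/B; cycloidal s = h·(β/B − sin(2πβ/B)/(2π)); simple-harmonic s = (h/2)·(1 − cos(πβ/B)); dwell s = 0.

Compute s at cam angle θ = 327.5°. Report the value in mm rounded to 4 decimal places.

seg 1 [0°–110°] cycloidal, h=30: full span → s += 30 → s = 30.0000
seg 2 [110°–166.3°] simple-harmonic, h=-27: full span → s += -27 → s = 3.0000
seg 3 [166.3°–295.2°] cycloidal, h=16: full span → s += 16 → s = 19.0000
seg 4 [295.2°–319.6°] dwell: s stays 19.0000
seg 5 [319.6°–360°] uniform, h=5: θ=327.5° here. β=7.9, B=40.4. 5·7.9/40.4 = 0.9777 → s = 19.9777

19.9777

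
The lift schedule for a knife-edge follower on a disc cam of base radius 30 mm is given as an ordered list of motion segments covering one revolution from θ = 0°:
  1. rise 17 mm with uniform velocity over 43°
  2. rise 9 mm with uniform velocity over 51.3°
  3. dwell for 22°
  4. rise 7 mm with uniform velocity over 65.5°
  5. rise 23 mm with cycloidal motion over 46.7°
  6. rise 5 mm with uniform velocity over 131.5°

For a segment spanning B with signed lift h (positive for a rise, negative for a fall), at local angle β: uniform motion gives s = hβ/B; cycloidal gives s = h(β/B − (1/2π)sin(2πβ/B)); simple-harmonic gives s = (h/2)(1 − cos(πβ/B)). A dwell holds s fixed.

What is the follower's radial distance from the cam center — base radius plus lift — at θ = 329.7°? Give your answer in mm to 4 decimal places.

seg 1 [0°–43°] uniform, h=17: full span → s += 17 → s = 17.0000
seg 2 [43°–94.3°] uniform, h=9: full span → s += 9 → s = 26.0000
seg 3 [94.3°–116.3°] dwell: s stays 26.0000
seg 4 [116.3°–181.8°] uniform, h=7: full span → s += 7 → s = 33.0000
seg 5 [181.8°–228.5°] cycloidal, h=23: full span → s += 23 → s = 56.0000
seg 6 [228.5°–360°] uniform, h=5: θ=329.7° here. β=101.2, B=131.5. 5·101.2/131.5 = 3.8479 → s = 59.8479
radial distance = base radius + s = 30 + 59.8479 = 89.8479

89.8479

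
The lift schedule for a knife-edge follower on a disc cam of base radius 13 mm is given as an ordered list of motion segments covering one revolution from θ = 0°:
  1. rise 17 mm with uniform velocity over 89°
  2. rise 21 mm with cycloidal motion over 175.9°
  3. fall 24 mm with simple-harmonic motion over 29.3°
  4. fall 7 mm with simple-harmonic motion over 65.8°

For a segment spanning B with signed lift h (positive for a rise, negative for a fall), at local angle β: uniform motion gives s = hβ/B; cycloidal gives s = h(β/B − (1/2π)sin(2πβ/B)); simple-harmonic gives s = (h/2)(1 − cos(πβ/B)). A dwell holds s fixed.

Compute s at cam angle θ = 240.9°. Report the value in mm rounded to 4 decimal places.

seg 1 [0°–89°] uniform, h=17: full span → s += 17 → s = 17.0000
seg 2 [89°–264.9°] cycloidal, h=21: θ=240.9° here. β=151.9, B=175.9. 21·(0.8636 − sin(2π·0.8636)/(2π)) = 20.6617 → s = 37.6617

37.6617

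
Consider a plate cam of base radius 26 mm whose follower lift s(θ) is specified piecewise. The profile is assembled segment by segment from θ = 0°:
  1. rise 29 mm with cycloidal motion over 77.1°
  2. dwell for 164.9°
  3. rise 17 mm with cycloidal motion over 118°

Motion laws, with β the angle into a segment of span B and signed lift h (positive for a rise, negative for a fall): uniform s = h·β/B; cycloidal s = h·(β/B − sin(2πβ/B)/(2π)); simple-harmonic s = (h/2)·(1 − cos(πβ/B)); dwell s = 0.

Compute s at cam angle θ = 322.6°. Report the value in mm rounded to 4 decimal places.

seg 1 [0°–77.1°] cycloidal, h=29: full span → s += 29 → s = 29.0000
seg 2 [77.1°–242°] dwell: s stays 29.0000
seg 3 [242°–360°] cycloidal, h=17: θ=322.6° here. β=80.6, B=118. 17·(0.6831 − sin(2π·0.6831)/(2π)) = 14.0816 → s = 43.0816

43.0816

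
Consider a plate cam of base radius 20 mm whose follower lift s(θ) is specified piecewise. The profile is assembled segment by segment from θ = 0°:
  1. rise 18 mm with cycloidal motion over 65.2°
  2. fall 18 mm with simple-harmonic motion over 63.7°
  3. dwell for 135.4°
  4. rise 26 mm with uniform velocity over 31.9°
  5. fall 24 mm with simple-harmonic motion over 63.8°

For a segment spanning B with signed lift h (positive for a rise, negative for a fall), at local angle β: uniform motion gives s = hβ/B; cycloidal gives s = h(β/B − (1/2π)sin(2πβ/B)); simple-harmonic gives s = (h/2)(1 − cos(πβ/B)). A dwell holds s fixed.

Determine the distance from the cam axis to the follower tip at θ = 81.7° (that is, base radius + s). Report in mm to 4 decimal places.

seg 1 [0°–65.2°] cycloidal, h=18: full span → s += 18 → s = 18.0000
seg 2 [65.2°–128.9°] simple-harmonic, h=-18: θ=81.7° here. β=16.5, B=63.7. -18/2·(1 − cos(π·0.2590)) = -2.8190 → s = 15.1810
radial distance = base radius + s = 20 + 15.1810 = 35.1810

35.1810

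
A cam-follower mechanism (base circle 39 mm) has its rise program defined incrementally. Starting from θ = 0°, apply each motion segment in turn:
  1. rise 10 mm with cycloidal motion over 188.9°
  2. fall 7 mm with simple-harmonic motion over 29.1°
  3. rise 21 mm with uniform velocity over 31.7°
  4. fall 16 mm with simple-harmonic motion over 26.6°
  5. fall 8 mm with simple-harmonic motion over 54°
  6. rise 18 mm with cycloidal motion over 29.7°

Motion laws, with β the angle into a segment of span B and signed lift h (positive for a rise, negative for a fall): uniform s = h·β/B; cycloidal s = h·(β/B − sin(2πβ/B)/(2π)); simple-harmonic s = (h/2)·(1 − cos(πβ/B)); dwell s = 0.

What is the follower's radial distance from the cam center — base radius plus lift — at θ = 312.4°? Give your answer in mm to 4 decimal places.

seg 1 [0°–188.9°] cycloidal, h=10: full span → s += 10 → s = 10.0000
seg 2 [188.9°–218°] simple-harmonic, h=-7: full span → s += -7 → s = 3.0000
seg 3 [218°–249.7°] uniform, h=21: full span → s += 21 → s = 24.0000
seg 4 [249.7°–276.3°] simple-harmonic, h=-16: full span → s += -16 → s = 8.0000
seg 5 [276.3°–330.3°] simple-harmonic, h=-8: θ=312.4° here. β=36.1, B=54. -8/2·(1 − cos(π·0.6685)) = -6.0201 → s = 1.9799
radial distance = base radius + s = 39 + 1.9799 = 40.9799

40.9799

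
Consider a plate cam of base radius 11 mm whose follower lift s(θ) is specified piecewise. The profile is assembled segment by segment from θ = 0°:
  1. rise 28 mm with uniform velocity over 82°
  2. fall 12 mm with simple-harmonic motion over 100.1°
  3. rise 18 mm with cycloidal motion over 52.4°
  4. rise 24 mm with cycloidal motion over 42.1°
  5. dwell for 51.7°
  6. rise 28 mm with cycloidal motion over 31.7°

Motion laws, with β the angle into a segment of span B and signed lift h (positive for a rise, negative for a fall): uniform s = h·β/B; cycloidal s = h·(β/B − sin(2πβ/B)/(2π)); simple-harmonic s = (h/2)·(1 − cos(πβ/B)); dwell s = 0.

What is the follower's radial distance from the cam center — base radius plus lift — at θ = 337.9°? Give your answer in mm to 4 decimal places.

seg 1 [0°–82°] uniform, h=28: full span → s += 28 → s = 28.0000
seg 2 [82°–182.1°] simple-harmonic, h=-12: full span → s += -12 → s = 16.0000
seg 3 [182.1°–234.5°] cycloidal, h=18: full span → s += 18 → s = 34.0000
seg 4 [234.5°–276.6°] cycloidal, h=24: full span → s += 24 → s = 58.0000
seg 5 [276.6°–328.3°] dwell: s stays 58.0000
seg 6 [328.3°–360°] cycloidal, h=28: θ=337.9° here. β=9.6, B=31.7. 28·(0.3028 − sin(2π·0.3028)/(2π)) = 4.2665 → s = 62.2665
radial distance = base radius + s = 11 + 62.2665 = 73.2665

73.2665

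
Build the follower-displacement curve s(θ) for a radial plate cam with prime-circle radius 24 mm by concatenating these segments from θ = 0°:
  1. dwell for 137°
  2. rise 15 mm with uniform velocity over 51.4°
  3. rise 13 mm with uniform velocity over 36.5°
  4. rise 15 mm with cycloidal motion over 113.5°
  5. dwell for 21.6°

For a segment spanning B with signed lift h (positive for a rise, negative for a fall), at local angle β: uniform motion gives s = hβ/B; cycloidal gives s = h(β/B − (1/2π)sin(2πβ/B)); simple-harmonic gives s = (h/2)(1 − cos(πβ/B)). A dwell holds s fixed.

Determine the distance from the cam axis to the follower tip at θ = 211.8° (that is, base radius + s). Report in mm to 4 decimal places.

seg 1 [0°–137°] dwell: s stays 0.0000
seg 2 [137°–188.4°] uniform, h=15: full span → s += 15 → s = 15.0000
seg 3 [188.4°–224.9°] uniform, h=13: θ=211.8° here. β=23.4, B=36.5. 13·23.4/36.5 = 8.3342 → s = 23.3342
radial distance = base radius + s = 24 + 23.3342 = 47.3342

47.3342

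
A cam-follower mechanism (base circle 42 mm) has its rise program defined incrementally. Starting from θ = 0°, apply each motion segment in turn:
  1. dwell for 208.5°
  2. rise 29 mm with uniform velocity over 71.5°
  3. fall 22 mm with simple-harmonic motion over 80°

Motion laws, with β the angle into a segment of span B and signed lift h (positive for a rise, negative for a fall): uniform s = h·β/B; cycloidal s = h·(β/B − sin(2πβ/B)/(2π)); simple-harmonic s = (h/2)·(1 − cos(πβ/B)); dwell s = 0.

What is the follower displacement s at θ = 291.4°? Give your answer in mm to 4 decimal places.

seg 1 [0°–208.5°] dwell: s stays 0.0000
seg 2 [208.5°–280°] uniform, h=29: full span → s += 29 → s = 29.0000
seg 3 [280°–360°] simple-harmonic, h=-22: θ=291.4° here. β=11.4, B=80. -22/2·(1 − cos(π·0.1425)) = -1.0840 → s = 27.9160

27.9160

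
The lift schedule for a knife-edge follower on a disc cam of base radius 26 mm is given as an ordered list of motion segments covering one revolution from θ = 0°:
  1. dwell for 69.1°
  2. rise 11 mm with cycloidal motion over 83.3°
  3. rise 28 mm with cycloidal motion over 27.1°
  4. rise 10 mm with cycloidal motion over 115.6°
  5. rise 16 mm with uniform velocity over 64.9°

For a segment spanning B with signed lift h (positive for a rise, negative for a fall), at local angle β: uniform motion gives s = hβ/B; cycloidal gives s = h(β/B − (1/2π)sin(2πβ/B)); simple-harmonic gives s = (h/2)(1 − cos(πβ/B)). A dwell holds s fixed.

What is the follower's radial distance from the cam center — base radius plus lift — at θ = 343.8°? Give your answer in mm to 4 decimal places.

seg 1 [0°–69.1°] dwell: s stays 0.0000
seg 2 [69.1°–152.4°] cycloidal, h=11: full span → s += 11 → s = 11.0000
seg 3 [152.4°–179.5°] cycloidal, h=28: full span → s += 28 → s = 39.0000
seg 4 [179.5°–295.1°] cycloidal, h=10: full span → s += 10 → s = 49.0000
seg 5 [295.1°–360°] uniform, h=16: θ=343.8° here. β=48.7, B=64.9. 16·48.7/64.9 = 12.0062 → s = 61.0062
radial distance = base radius + s = 26 + 61.0062 = 87.0062

87.0062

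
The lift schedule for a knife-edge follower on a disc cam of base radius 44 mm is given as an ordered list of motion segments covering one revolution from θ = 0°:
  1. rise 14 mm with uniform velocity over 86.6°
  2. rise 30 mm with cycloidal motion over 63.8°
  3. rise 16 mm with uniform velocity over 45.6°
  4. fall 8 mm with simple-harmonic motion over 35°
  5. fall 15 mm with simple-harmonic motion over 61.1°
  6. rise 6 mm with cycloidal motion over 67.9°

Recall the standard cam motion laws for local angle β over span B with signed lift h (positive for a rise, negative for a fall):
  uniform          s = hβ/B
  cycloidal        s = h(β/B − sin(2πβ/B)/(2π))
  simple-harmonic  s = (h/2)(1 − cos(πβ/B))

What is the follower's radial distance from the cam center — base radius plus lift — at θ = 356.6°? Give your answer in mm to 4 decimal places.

seg 1 [0°–86.6°] uniform, h=14: full span → s += 14 → s = 14.0000
seg 2 [86.6°–150.4°] cycloidal, h=30: full span → s += 30 → s = 44.0000
seg 3 [150.4°–196°] uniform, h=16: full span → s += 16 → s = 60.0000
seg 4 [196°–231°] simple-harmonic, h=-8: full span → s += -8 → s = 52.0000
seg 5 [231°–292.1°] simple-harmonic, h=-15: full span → s += -15 → s = 37.0000
seg 6 [292.1°–360°] cycloidal, h=6: θ=356.6° here. β=64.5, B=67.9. 6·(0.9499 − sin(2π·0.9499)/(2π)) = 5.9951 → s = 42.9951
radial distance = base radius + s = 44 + 42.9951 = 86.9951

86.9951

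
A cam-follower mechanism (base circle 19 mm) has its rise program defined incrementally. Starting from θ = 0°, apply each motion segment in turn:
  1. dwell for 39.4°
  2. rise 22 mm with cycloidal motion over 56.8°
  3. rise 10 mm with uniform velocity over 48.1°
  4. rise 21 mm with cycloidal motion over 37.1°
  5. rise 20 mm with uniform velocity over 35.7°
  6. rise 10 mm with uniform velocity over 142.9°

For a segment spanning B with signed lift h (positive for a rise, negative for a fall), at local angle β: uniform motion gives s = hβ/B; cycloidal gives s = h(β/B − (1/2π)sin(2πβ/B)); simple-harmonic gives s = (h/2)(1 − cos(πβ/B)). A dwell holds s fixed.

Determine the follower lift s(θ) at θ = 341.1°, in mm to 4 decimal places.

seg 1 [0°–39.4°] dwell: s stays 0.0000
seg 2 [39.4°–96.2°] cycloidal, h=22: full span → s += 22 → s = 22.0000
seg 3 [96.2°–144.3°] uniform, h=10: full span → s += 10 → s = 32.0000
seg 4 [144.3°–181.4°] cycloidal, h=21: full span → s += 21 → s = 53.0000
seg 5 [181.4°–217.1°] uniform, h=20: full span → s += 20 → s = 73.0000
seg 6 [217.1°–360°] uniform, h=10: θ=341.1° here. β=124, B=142.9. 10·124/142.9 = 8.6774 → s = 81.6774

81.6774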